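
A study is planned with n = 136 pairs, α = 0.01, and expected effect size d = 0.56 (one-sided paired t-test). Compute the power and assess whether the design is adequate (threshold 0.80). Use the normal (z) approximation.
Power ≈ 1.00; the study is adequately powered (power ≥ 0.80)

Power calculation (paired t-test, normal approximation):
z_β = d · √n - z_α
z_β = 0.56 · √136 - 2.326
z_β = 0.56 · 11.662 - 2.326
z_β = 4.204

Power = Φ(z_β) = Φ(4.204) ≈ 1.000

Effect size d = 0.56 is medium by Cohen's convention (0.2/0.5/0.8).

Threshold: power ≥ 0.80 is conventionally adequate.
Power ≈ 1.00 → the study is adequately powered (power ≥ 0.80).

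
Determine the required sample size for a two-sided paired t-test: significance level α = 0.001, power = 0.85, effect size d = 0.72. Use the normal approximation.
n = 37 pairs

Sample size formula (paired t-test, normal approximation):
n = ((z_{α/2} + z_β) / d)²

z_{α/2} = 3.291 (for α = 0.001, two-sided)
z_β = 1.036 (for power = 0.85)
d = 0.72

n = ((3.291 + 1.036) / 0.72)²
n = (6.010)²
n ≈ 36.12
Round up to the next whole number: n = 37 pairs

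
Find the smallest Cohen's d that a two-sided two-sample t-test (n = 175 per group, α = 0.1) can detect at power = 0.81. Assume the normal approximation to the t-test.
d ≈ 0.27

Minimum detectable effect (two-sample t-test, normal approximation):
d = (z_{α/2} + z_β) / √(n/2)
d = (1.645 + 0.878) / √(175/2)
d = 2.523 / 9.354
d ≈ 0.27

By Cohen's convention (0.2 small / 0.5 medium / 0.8 large): small effect.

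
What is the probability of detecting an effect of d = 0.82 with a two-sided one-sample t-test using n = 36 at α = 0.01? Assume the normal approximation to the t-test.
Power ≈ 0.99

Power calculation (one-sample t-test, normal approximation):
z_β = d · √n - z_{α/2}
z_β = 0.82 · √36 - 2.576
z_β = 0.82 · 6.000 - 2.576
z_β = 2.344

Power = Φ(z_β) = Φ(2.344) ≈ 0.990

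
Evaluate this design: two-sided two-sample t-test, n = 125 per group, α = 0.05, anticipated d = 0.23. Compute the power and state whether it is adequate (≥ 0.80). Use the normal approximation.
Power ≈ 0.44; the study is underpowered (power < 0.80)

Power calculation (two-sample t-test, normal approximation):
z_β = d · √(n/2) - z_{α/2}
z_β = 0.23 · √(125/2) - 1.960
z_β = 0.23 · 7.906 - 1.960
z_β = -0.142

Power = Φ(z_β) = Φ(-0.142) ≈ 0.444

Effect size d = 0.23 is small by Cohen's convention (0.2/0.5/0.8).

Threshold: power ≥ 0.80 is conventionally adequate.
Power ≈ 0.44 → the study is underpowered (power < 0.80).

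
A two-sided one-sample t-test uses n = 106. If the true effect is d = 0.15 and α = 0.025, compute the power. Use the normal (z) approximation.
Power ≈ 0.24

Power calculation (one-sample t-test, normal approximation):
z_β = d · √n - z_{α/2}
z_β = 0.15 · √106 - 2.241
z_β = 0.15 · 10.296 - 2.241
z_β = -0.697

Power = Φ(z_β) = Φ(-0.697) ≈ 0.243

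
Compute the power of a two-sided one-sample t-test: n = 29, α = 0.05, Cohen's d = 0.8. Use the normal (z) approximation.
Power ≈ 0.99

Power calculation (one-sample t-test, normal approximation):
z_β = d · √n - z_{α/2}
z_β = 0.8 · √29 - 1.960
z_β = 0.8 · 5.385 - 1.960
z_β = 2.348

Power = Φ(z_β) = Φ(2.348) ≈ 0.991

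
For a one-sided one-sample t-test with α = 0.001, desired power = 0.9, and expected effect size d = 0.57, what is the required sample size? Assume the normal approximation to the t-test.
n = 59

Sample size formula (one-sample t-test, normal approximation):
n = ((z_α + z_β) / d)²

z_α = 3.090 (for α = 0.001, one-sided)
z_β = 1.282 (for power = 0.9)
d = 0.57

n = ((3.090 + 1.282) / 0.57)²
n = (7.670)²
n ≈ 58.83
Round up to the next whole number: n = 59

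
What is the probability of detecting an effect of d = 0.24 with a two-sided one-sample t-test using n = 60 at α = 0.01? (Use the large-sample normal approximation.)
Power ≈ 0.24

Power calculation (one-sample t-test, normal approximation):
z_β = d · √n - z_{α/2}
z_β = 0.24 · √60 - 2.576
z_β = 0.24 · 7.746 - 2.576
z_β = -0.717

Power = Φ(z_β) = Φ(-0.717) ≈ 0.237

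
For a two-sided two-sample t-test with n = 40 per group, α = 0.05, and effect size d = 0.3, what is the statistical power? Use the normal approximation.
Power ≈ 0.27

Power calculation (two-sample t-test, normal approximation):
z_β = d · √(n/2) - z_{α/2}
z_β = 0.3 · √(40/2) - 1.960
z_β = 0.3 · 4.472 - 1.960
z_β = -0.618

Power = Φ(z_β) = Φ(-0.618) ≈ 0.268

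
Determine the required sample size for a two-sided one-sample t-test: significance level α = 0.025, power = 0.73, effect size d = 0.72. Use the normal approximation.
n = 16

Sample size formula (one-sample t-test, normal approximation):
n = ((z_{α/2} + z_β) / d)²

z_{α/2} = 2.241 (for α = 0.025, two-sided)
z_β = 0.613 (for power = 0.73)
d = 0.72

n = ((2.241 + 0.613) / 0.72)²
n = (3.964)²
n ≈ 15.71
Round up to the next whole number: n = 16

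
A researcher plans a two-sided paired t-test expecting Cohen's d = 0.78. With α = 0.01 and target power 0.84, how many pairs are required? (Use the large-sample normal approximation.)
n = 21 pairs

Sample size formula (paired t-test, normal approximation):
n = ((z_{α/2} + z_β) / d)²

z_{α/2} = 2.576 (for α = 0.01, two-sided)
z_β = 0.994 (for power = 0.84)
d = 0.78

n = ((2.576 + 0.994) / 0.78)²
n = (4.577)²
n ≈ 20.95
Round up to the next whole number: n = 21 pairs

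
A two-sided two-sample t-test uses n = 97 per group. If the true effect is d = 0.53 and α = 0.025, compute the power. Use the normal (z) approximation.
Power ≈ 0.93

Power calculation (two-sample t-test, normal approximation):
z_β = d · √(n/2) - z_{α/2}
z_β = 0.53 · √(97/2) - 2.241
z_β = 0.53 · 6.964 - 2.241
z_β = 1.450

Power = Φ(z_β) = Φ(1.450) ≈ 0.926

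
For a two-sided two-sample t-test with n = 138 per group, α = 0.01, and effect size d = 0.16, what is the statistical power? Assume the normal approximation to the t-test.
Power ≈ 0.11

Power calculation (two-sample t-test, normal approximation):
z_β = d · √(n/2) - z_{α/2}
z_β = 0.16 · √(138/2) - 2.576
z_β = 0.16 · 8.307 - 2.576
z_β = -1.247

Power = Φ(z_β) = Φ(-1.247) ≈ 0.106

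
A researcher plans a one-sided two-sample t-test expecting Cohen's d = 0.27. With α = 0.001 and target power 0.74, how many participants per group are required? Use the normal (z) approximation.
n = 383 per group

Sample size formula (two-sample t-test, normal approximation):
n = 2 · ((z_α + z_β) / d)²

z_α = 3.090 (for α = 0.001, one-sided)
z_β = 0.643 (for power = 0.74)
d = 0.27

n = 2 · ((3.090 + 0.643) / 0.27)²
n = 2 · (13.826)²
n ≈ 382.32
Round up to the next whole number: n = 383 per group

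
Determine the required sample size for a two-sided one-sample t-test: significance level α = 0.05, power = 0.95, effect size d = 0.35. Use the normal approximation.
n = 107

Sample size formula (one-sample t-test, normal approximation):
n = ((z_{α/2} + z_β) / d)²

z_{α/2} = 1.960 (for α = 0.05, two-sided)
z_β = 1.645 (for power = 0.95)
d = 0.35

n = ((1.960 + 1.645) / 0.35)²
n = (10.300)²
n ≈ 106.09
Round up to the next whole number: n = 107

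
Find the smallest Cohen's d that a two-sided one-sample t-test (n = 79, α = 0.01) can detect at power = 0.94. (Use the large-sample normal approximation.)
d ≈ 0.46

Minimum detectable effect (one-sample t-test, normal approximation):
d = (z_{α/2} + z_β) / √n
d = (2.576 + 1.555) / √79
d = 4.131 / 8.888
d ≈ 0.46

By Cohen's convention (0.2 small / 0.5 medium / 0.8 large): small effect.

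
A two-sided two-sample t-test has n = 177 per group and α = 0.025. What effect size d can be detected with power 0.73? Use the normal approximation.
d ≈ 0.30

Minimum detectable effect (two-sample t-test, normal approximation):
d = (z_{α/2} + z_β) / √(n/2)
d = (2.241 + 0.613) / √(177/2)
d = 2.854 / 9.407
d ≈ 0.30

By Cohen's convention (0.2 small / 0.5 medium / 0.8 large): small effect.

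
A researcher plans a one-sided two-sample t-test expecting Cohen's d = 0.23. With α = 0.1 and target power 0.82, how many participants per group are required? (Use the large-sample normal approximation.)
n = 183 per group

Sample size formula (two-sample t-test, normal approximation):
n = 2 · ((z_α + z_β) / d)²

z_α = 1.282 (for α = 0.1, one-sided)
z_β = 0.915 (for power = 0.82)
d = 0.23

n = 2 · ((1.282 + 0.915) / 0.23)²
n = 2 · (9.552)²
n ≈ 182.48
Round up to the next whole number: n = 183 per group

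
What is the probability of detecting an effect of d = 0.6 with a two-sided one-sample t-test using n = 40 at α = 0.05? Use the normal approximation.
Power ≈ 0.97

Power calculation (one-sample t-test, normal approximation):
z_β = d · √n - z_{α/2}
z_β = 0.6 · √40 - 1.960
z_β = 0.6 · 6.325 - 1.960
z_β = 1.835

Power = Φ(z_β) = Φ(1.835) ≈ 0.967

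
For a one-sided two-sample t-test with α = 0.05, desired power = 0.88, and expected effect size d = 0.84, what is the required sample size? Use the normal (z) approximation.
n = 23 per group

Sample size formula (two-sample t-test, normal approximation):
n = 2 · ((z_α + z_β) / d)²

z_α = 1.645 (for α = 0.05, one-sided)
z_β = 1.175 (for power = 0.88)
d = 0.84

n = 2 · ((1.645 + 1.175) / 0.84)²
n = 2 · (3.357)²
n ≈ 22.54
Round up to the next whole number: n = 23 per group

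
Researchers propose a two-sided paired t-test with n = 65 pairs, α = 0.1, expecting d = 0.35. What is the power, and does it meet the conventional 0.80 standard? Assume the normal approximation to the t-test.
Power ≈ 0.88; the study is adequately powered (power ≥ 0.80)

Power calculation (paired t-test, normal approximation):
z_β = d · √n - z_{α/2}
z_β = 0.35 · √65 - 1.645
z_β = 0.35 · 8.062 - 1.645
z_β = 1.177

Power = Φ(z_β) = Φ(1.177) ≈ 0.880

Effect size d = 0.35 is small by Cohen's convention (0.2/0.5/0.8).

Threshold: power ≥ 0.80 is conventionally adequate.
Power ≈ 0.88 → the study is adequately powered (power ≥ 0.80).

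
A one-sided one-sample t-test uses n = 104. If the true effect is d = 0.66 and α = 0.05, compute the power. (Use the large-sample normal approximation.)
Power ≈ 1.00

Power calculation (one-sample t-test, normal approximation):
z_β = d · √n - z_α
z_β = 0.66 · √104 - 1.645
z_β = 0.66 · 10.198 - 1.645
z_β = 5.086

Power = Φ(z_β) = Φ(5.086) ≈ 1.000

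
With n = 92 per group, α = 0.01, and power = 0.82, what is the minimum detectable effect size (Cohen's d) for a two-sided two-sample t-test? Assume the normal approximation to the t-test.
d ≈ 0.51

Minimum detectable effect (two-sample t-test, normal approximation):
d = (z_{α/2} + z_β) / √(n/2)
d = (2.576 + 0.915) / √(92/2)
d = 3.491 / 6.782
d ≈ 0.51

By Cohen's convention (0.2 small / 0.5 medium / 0.8 large): medium effect.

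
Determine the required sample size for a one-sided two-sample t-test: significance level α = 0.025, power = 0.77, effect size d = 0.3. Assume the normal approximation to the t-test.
n = 162 per group

Sample size formula (two-sample t-test, normal approximation):
n = 2 · ((z_α + z_β) / d)²

z_α = 1.960 (for α = 0.025, one-sided)
z_β = 0.739 (for power = 0.77)
d = 0.3

n = 2 · ((1.960 + 0.739) / 0.3)²
n = 2 · (8.997)²
n ≈ 161.89
Round up to the next whole number: n = 162 per group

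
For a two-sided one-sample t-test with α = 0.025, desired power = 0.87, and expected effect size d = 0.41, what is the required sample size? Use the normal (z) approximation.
n = 68

Sample size formula (one-sample t-test, normal approximation):
n = ((z_{α/2} + z_β) / d)²

z_{α/2} = 2.241 (for α = 0.025, two-sided)
z_β = 1.126 (for power = 0.87)
d = 0.41

n = ((2.241 + 1.126) / 0.41)²
n = (8.212)²
n ≈ 67.44
Round up to the next whole number: n = 68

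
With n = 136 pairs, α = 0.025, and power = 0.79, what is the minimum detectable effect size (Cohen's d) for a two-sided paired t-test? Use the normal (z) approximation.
d ≈ 0.26

Minimum detectable effect (paired t-test, normal approximation):
d = (z_{α/2} + z_β) / √n
d = (2.241 + 0.806) / √136
d = 3.048 / 11.662
d ≈ 0.26

By Cohen's convention (0.2 small / 0.5 medium / 0.8 large): small effect.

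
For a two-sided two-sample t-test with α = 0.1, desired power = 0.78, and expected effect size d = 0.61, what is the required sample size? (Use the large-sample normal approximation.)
n = 32 per group

Sample size formula (two-sample t-test, normal approximation):
n = 2 · ((z_{α/2} + z_β) / d)²

z_{α/2} = 1.645 (for α = 0.1, two-sided)
z_β = 0.772 (for power = 0.78)
d = 0.61

n = 2 · ((1.645 + 0.772) / 0.61)²
n = 2 · (3.962)²
n ≈ 31.39
Round up to the next whole number: n = 32 per group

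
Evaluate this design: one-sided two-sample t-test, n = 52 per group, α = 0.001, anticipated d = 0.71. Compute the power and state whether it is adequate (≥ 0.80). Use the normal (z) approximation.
Power ≈ 0.70; the study is underpowered (power < 0.80)

Power calculation (two-sample t-test, normal approximation):
z_β = d · √(n/2) - z_α
z_β = 0.71 · √(52/2) - 3.090
z_β = 0.71 · 5.099 - 3.090
z_β = 0.530

Power = Φ(z_β) = Φ(0.530) ≈ 0.702

Effect size d = 0.71 is medium by Cohen's convention (0.2/0.5/0.8).

Threshold: power ≥ 0.80 is conventionally adequate.
Power ≈ 0.70 → the study is underpowered (power < 0.80).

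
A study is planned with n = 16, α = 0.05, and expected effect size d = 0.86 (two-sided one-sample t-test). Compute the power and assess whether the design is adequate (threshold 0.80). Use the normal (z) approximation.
Power ≈ 0.93; the study is adequately powered (power ≥ 0.80)

Power calculation (one-sample t-test, normal approximation):
z_β = d · √n - z_{α/2}
z_β = 0.86 · √16 - 1.960
z_β = 0.86 · 4.000 - 1.960
z_β = 1.480

Power = Φ(z_β) = Φ(1.480) ≈ 0.931

Effect size d = 0.86 is large by Cohen's convention (0.2/0.5/0.8).

Threshold: power ≥ 0.80 is conventionally adequate.
Power ≈ 0.93 → the study is adequately powered (power ≥ 0.80).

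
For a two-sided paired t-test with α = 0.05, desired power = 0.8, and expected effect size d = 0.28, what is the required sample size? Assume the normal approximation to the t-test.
n = 101 pairs

Sample size formula (paired t-test, normal approximation):
n = ((z_{α/2} + z_β) / d)²

z_{α/2} = 1.960 (for α = 0.05, two-sided)
z_β = 0.842 (for power = 0.8)
d = 0.28

n = ((1.960 + 0.842) / 0.28)²
n = (10.007)²
n ≈ 100.14
Round up to the next whole number: n = 101 pairs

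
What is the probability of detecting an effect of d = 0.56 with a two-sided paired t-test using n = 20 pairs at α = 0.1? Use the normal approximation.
Power ≈ 0.80

Power calculation (paired t-test, normal approximation):
z_β = d · √n - z_{α/2}
z_β = 0.56 · √20 - 1.645
z_β = 0.56 · 4.472 - 1.645
z_β = 0.860

Power = Φ(z_β) = Φ(0.860) ≈ 0.805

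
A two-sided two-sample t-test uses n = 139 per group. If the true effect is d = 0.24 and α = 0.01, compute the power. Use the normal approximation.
Power ≈ 0.28

Power calculation (two-sample t-test, normal approximation):
z_β = d · √(n/2) - z_{α/2}
z_β = 0.24 · √(139/2) - 2.576
z_β = 0.24 · 8.337 - 2.576
z_β = -0.575

Power = Φ(z_β) = Φ(-0.575) ≈ 0.283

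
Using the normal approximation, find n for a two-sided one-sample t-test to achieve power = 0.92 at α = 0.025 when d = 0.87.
n = 18

Sample size formula (one-sample t-test, normal approximation):
n = ((z_{α/2} + z_β) / d)²

z_{α/2} = 2.241 (for α = 0.025, two-sided)
z_β = 1.405 (for power = 0.92)
d = 0.87

n = ((2.241 + 1.405) / 0.87)²
n = (4.191)²
n ≈ 17.56
Round up to the next whole number: n = 18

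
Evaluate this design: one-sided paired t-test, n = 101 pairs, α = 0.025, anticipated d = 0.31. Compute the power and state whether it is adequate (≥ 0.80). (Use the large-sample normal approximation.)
Power ≈ 0.88; the study is adequately powered (power ≥ 0.80)

Power calculation (paired t-test, normal approximation):
z_β = d · √n - z_α
z_β = 0.31 · √101 - 1.960
z_β = 0.31 · 10.050 - 1.960
z_β = 1.155

Power = Φ(z_β) = Φ(1.155) ≈ 0.876

Effect size d = 0.31 is small by Cohen's convention (0.2/0.5/0.8).

Threshold: power ≥ 0.80 is conventionally adequate.
Power ≈ 0.88 → the study is adequately powered (power ≥ 0.80).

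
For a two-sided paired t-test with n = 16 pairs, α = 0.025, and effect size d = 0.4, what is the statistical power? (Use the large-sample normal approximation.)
Power ≈ 0.26

Power calculation (paired t-test, normal approximation):
z_β = d · √n - z_{α/2}
z_β = 0.4 · √16 - 2.241
z_β = 0.4 · 4.000 - 2.241
z_β = -0.641

Power = Φ(z_β) = Φ(-0.641) ≈ 0.261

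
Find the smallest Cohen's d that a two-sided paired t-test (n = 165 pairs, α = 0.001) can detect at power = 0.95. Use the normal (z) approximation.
d ≈ 0.38

Minimum detectable effect (paired t-test, normal approximation):
d = (z_{α/2} + z_β) / √n
d = (3.291 + 1.645) / √165
d = 4.935 / 12.845
d ≈ 0.38

By Cohen's convention (0.2 small / 0.5 medium / 0.8 large): small effect.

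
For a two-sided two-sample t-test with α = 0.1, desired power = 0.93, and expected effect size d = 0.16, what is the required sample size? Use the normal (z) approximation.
n = 761 per group

Sample size formula (two-sample t-test, normal approximation):
n = 2 · ((z_{α/2} + z_β) / d)²

z_{α/2} = 1.645 (for α = 0.1, two-sided)
z_β = 1.476 (for power = 0.93)
d = 0.16

n = 2 · ((1.645 + 1.476) / 0.16)²
n = 2 · (19.506)²
n ≈ 760.97
Round up to the next whole number: n = 761 per group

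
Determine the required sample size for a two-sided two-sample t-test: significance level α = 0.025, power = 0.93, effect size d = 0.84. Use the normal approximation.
n = 40 per group

Sample size formula (two-sample t-test, normal approximation):
n = 2 · ((z_{α/2} + z_β) / d)²

z_{α/2} = 2.241 (for α = 0.025, two-sided)
z_β = 1.476 (for power = 0.93)
d = 0.84

n = 2 · ((2.241 + 1.476) / 0.84)²
n = 2 · (4.425)²
n ≈ 39.16
Round up to the next whole number: n = 40 per group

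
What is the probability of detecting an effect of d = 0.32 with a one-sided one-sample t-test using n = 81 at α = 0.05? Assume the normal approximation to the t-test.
Power ≈ 0.89

Power calculation (one-sample t-test, normal approximation):
z_β = d · √n - z_α
z_β = 0.32 · √81 - 1.645
z_β = 0.32 · 9.000 - 1.645
z_β = 1.235

Power = Φ(z_β) = Φ(1.235) ≈ 0.892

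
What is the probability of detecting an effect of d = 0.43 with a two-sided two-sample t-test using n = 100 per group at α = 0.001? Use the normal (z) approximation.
Power ≈ 0.40

Power calculation (two-sample t-test, normal approximation):
z_β = d · √(n/2) - z_{α/2}
z_β = 0.43 · √(100/2) - 3.291
z_β = 0.43 · 7.071 - 3.291
z_β = -0.250

Power = Φ(z_β) = Φ(-0.250) ≈ 0.401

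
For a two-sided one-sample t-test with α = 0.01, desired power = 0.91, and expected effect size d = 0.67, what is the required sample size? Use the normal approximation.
n = 35

Sample size formula (one-sample t-test, normal approximation):
n = ((z_{α/2} + z_β) / d)²

z_{α/2} = 2.576 (for α = 0.01, two-sided)
z_β = 1.341 (for power = 0.91)
d = 0.67

n = ((2.576 + 1.341) / 0.67)²
n = (5.846)²
n ≈ 34.18
Round up to the next whole number: n = 35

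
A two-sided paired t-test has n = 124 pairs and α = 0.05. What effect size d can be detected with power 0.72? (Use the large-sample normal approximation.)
d ≈ 0.23

Minimum detectable effect (paired t-test, normal approximation):
d = (z_{α/2} + z_β) / √n
d = (1.960 + 0.583) / √124
d = 2.543 / 11.136
d ≈ 0.23

By Cohen's convention (0.2 small / 0.5 medium / 0.8 large): small effect.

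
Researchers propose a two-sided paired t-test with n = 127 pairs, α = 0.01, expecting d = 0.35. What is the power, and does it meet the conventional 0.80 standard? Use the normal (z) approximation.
Power ≈ 0.91; the study is adequately powered (power ≥ 0.80)

Power calculation (paired t-test, normal approximation):
z_β = d · √n - z_{α/2}
z_β = 0.35 · √127 - 2.576
z_β = 0.35 · 11.269 - 2.576
z_β = 1.368

Power = Φ(z_β) = Φ(1.368) ≈ 0.914

Effect size d = 0.35 is small by Cohen's convention (0.2/0.5/0.8).

Threshold: power ≥ 0.80 is conventionally adequate.
Power ≈ 0.91 → the study is adequately powered (power ≥ 0.80).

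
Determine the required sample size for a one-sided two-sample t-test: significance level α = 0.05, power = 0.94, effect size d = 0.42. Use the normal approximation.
n = 117 per group

Sample size formula (two-sample t-test, normal approximation):
n = 2 · ((z_α + z_β) / d)²

z_α = 1.645 (for α = 0.05, one-sided)
z_β = 1.555 (for power = 0.94)
d = 0.42

n = 2 · ((1.645 + 1.555) / 0.42)²
n = 2 · (7.619)²
n ≈ 116.10
Round up to the next whole number: n = 117 per group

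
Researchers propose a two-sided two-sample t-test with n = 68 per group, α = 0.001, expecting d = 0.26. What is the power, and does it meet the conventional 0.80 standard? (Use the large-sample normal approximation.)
Power ≈ 0.04; the study is underpowered (power < 0.80)

Power calculation (two-sample t-test, normal approximation):
z_β = d · √(n/2) - z_{α/2}
z_β = 0.26 · √(68/2) - 3.291
z_β = 0.26 · 5.831 - 3.291
z_β = -1.774

Power = Φ(z_β) = Φ(-1.774) ≈ 0.038

Effect size d = 0.26 is small by Cohen's convention (0.2/0.5/0.8).

Threshold: power ≥ 0.80 is conventionally adequate.
Power ≈ 0.04 → the study is underpowered (power < 0.80).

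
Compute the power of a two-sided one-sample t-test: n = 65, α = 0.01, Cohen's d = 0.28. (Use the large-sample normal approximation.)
Power ≈ 0.38

Power calculation (one-sample t-test, normal approximation):
z_β = d · √n - z_{α/2}
z_β = 0.28 · √65 - 2.576
z_β = 0.28 · 8.062 - 2.576
z_β = -0.318

Power = Φ(z_β) = Φ(-0.318) ≈ 0.375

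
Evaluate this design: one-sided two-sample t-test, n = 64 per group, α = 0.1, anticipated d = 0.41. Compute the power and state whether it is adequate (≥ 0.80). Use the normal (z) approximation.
Power ≈ 0.85; the study is adequately powered (power ≥ 0.80)

Power calculation (two-sample t-test, normal approximation):
z_β = d · √(n/2) - z_α
z_β = 0.41 · √(64/2) - 1.282
z_β = 0.41 · 5.657 - 1.282
z_β = 1.038

Power = Φ(z_β) = Φ(1.038) ≈ 0.850

Effect size d = 0.41 is small by Cohen's convention (0.2/0.5/0.8).

Threshold: power ≥ 0.80 is conventionally adequate.
Power ≈ 0.85 → the study is adequately powered (power ≥ 0.80).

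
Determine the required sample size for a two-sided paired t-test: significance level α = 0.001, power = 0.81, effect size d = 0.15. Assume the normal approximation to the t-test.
n = 773 pairs

Sample size formula (paired t-test, normal approximation):
n = ((z_{α/2} + z_β) / d)²

z_{α/2} = 3.291 (for α = 0.001, two-sided)
z_β = 0.878 (for power = 0.81)
d = 0.15

n = ((3.291 + 0.878) / 0.15)²
n = (27.793)²
n ≈ 772.45
Round up to the next whole number: n = 773 pairs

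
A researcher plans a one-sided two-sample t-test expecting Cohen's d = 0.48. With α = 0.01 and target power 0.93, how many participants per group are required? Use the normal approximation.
n = 126 per group

Sample size formula (two-sample t-test, normal approximation):
n = 2 · ((z_α + z_β) / d)²

z_α = 2.326 (for α = 0.01, one-sided)
z_β = 1.476 (for power = 0.93)
d = 0.48

n = 2 · ((2.326 + 1.476) / 0.48)²
n = 2 · (7.921)²
n ≈ 125.48
Round up to the next whole number: n = 126 per group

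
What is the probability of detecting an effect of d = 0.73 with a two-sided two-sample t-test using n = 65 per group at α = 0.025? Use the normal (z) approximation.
Power ≈ 0.97

Power calculation (two-sample t-test, normal approximation):
z_β = d · √(n/2) - z_{α/2}
z_β = 0.73 · √(65/2) - 2.241
z_β = 0.73 · 5.701 - 2.241
z_β = 1.920

Power = Φ(z_β) = Φ(1.920) ≈ 0.973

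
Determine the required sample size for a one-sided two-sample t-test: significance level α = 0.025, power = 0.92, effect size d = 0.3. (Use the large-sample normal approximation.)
n = 252 per group

Sample size formula (two-sample t-test, normal approximation):
n = 2 · ((z_α + z_β) / d)²

z_α = 1.960 (for α = 0.025, one-sided)
z_β = 1.405 (for power = 0.92)
d = 0.3

n = 2 · ((1.960 + 1.405) / 0.3)²
n = 2 · (11.217)²
n ≈ 251.64
Round up to the next whole number: n = 252 per group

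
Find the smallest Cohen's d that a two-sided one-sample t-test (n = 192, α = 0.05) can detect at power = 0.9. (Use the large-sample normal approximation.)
d ≈ 0.23

Minimum detectable effect (one-sample t-test, normal approximation):
d = (z_{α/2} + z_β) / √n
d = (1.960 + 1.282) / √192
d = 3.242 / 13.856
d ≈ 0.23

By Cohen's convention (0.2 small / 0.5 medium / 0.8 large): small effect.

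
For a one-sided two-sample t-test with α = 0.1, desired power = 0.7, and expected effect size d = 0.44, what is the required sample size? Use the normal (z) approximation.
n = 34 per group

Sample size formula (two-sample t-test, normal approximation):
n = 2 · ((z_α + z_β) / d)²

z_α = 1.282 (for α = 0.1, one-sided)
z_β = 0.524 (for power = 0.7)
d = 0.44

n = 2 · ((1.282 + 0.524) / 0.44)²
n = 2 · (4.105)²
n ≈ 33.70
Round up to the next whole number: n = 34 per group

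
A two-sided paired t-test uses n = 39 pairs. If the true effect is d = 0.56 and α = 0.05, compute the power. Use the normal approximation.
Power ≈ 0.94

Power calculation (paired t-test, normal approximation):
z_β = d · √n - z_{α/2}
z_β = 0.56 · √39 - 1.960
z_β = 0.56 · 6.245 - 1.960
z_β = 1.537

Power = Φ(z_β) = Φ(1.537) ≈ 0.938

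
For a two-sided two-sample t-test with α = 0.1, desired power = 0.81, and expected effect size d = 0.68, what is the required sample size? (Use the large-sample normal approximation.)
n = 28 per group

Sample size formula (two-sample t-test, normal approximation):
n = 2 · ((z_{α/2} + z_β) / d)²

z_{α/2} = 1.645 (for α = 0.1, two-sided)
z_β = 0.878 (for power = 0.81)
d = 0.68

n = 2 · ((1.645 + 0.878) / 0.68)²
n = 2 · (3.710)²
n ≈ 27.53
Round up to the next whole number: n = 28 per group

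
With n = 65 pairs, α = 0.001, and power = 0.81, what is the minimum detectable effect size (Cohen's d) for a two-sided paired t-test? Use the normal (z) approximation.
d ≈ 0.52

Minimum detectable effect (paired t-test, normal approximation):
d = (z_{α/2} + z_β) / √n
d = (3.291 + 0.878) / √65
d = 4.168 / 8.062
d ≈ 0.52

By Cohen's convention (0.2 small / 0.5 medium / 0.8 large): medium effect.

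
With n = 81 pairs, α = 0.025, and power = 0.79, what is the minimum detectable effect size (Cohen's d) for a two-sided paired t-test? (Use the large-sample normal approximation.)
d ≈ 0.34

Minimum detectable effect (paired t-test, normal approximation):
d = (z_{α/2} + z_β) / √n
d = (2.241 + 0.806) / √81
d = 3.048 / 9.000
d ≈ 0.34

By Cohen's convention (0.2 small / 0.5 medium / 0.8 large): small effect.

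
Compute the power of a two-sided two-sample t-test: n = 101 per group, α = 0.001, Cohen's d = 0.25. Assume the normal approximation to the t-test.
Power ≈ 0.07

Power calculation (two-sample t-test, normal approximation):
z_β = d · √(n/2) - z_{α/2}
z_β = 0.25 · √(101/2) - 3.291
z_β = 0.25 · 7.106 - 3.291
z_β = -1.514

Power = Φ(z_β) = Φ(-1.514) ≈ 0.065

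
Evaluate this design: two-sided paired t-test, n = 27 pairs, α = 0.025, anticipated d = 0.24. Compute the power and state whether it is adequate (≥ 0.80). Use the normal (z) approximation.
Power ≈ 0.16; the study is underpowered (power < 0.80)

Power calculation (paired t-test, normal approximation):
z_β = d · √n - z_{α/2}
z_β = 0.24 · √27 - 2.241
z_β = 0.24 · 5.196 - 2.241
z_β = -0.994

Power = Φ(z_β) = Φ(-0.994) ≈ 0.160

Effect size d = 0.24 is small by Cohen's convention (0.2/0.5/0.8).

Threshold: power ≥ 0.80 is conventionally adequate.
Power ≈ 0.16 → the study is underpowered (power < 0.80).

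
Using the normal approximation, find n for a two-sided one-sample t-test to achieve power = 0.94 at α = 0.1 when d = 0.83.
n = 15

Sample size formula (one-sample t-test, normal approximation):
n = ((z_{α/2} + z_β) / d)²

z_{α/2} = 1.645 (for α = 0.1, two-sided)
z_β = 1.555 (for power = 0.94)
d = 0.83

n = ((1.645 + 1.555) / 0.83)²
n = (3.855)²
n ≈ 14.86
Round up to the next whole number: n = 15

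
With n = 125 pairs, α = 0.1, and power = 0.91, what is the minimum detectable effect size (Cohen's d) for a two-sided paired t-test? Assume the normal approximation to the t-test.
d ≈ 0.27

Minimum detectable effect (paired t-test, normal approximation):
d = (z_{α/2} + z_β) / √n
d = (1.645 + 1.341) / √125
d = 2.986 / 11.180
d ≈ 0.27

By Cohen's convention (0.2 small / 0.5 medium / 0.8 large): small effect.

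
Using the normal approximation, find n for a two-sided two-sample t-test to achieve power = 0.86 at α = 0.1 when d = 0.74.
n = 28 per group

Sample size formula (two-sample t-test, normal approximation):
n = 2 · ((z_{α/2} + z_β) / d)²

z_{α/2} = 1.645 (for α = 0.1, two-sided)
z_β = 1.080 (for power = 0.86)
d = 0.74

n = 2 · ((1.645 + 1.080) / 0.74)²
n = 2 · (3.682)²
n ≈ 27.11
Round up to the next whole number: n = 28 per group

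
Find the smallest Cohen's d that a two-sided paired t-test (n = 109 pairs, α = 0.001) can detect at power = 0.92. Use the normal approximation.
d ≈ 0.45

Minimum detectable effect (paired t-test, normal approximation):
d = (z_{α/2} + z_β) / √n
d = (3.291 + 1.405) / √109
d = 4.696 / 10.440
d ≈ 0.45

By Cohen's convention (0.2 small / 0.5 medium / 0.8 large): small effect.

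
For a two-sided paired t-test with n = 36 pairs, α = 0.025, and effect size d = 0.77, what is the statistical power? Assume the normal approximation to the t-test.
Power ≈ 0.99

Power calculation (paired t-test, normal approximation):
z_β = d · √n - z_{α/2}
z_β = 0.77 · √36 - 2.241
z_β = 0.77 · 6.000 - 2.241
z_β = 2.379

Power = Φ(z_β) = Φ(2.379) ≈ 0.991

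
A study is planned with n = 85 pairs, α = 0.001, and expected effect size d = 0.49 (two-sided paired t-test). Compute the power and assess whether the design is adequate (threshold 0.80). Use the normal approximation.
Power ≈ 0.89; the study is adequately powered (power ≥ 0.80)

Power calculation (paired t-test, normal approximation):
z_β = d · √n - z_{α/2}
z_β = 0.49 · √85 - 3.291
z_β = 0.49 · 9.220 - 3.291
z_β = 1.227

Power = Φ(z_β) = Φ(1.227) ≈ 0.890

Effect size d = 0.49 is small by Cohen's convention (0.2/0.5/0.8).

Threshold: power ≥ 0.80 is conventionally adequate.
Power ≈ 0.89 → the study is adequately powered (power ≥ 0.80).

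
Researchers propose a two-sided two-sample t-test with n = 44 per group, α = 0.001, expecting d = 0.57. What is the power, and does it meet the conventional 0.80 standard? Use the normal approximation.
Power ≈ 0.27; the study is underpowered (power < 0.80)

Power calculation (two-sample t-test, normal approximation):
z_β = d · √(n/2) - z_{α/2}
z_β = 0.57 · √(44/2) - 3.291
z_β = 0.57 · 4.690 - 3.291
z_β = -0.617

Power = Φ(z_β) = Φ(-0.617) ≈ 0.269

Effect size d = 0.57 is medium by Cohen's convention (0.2/0.5/0.8).

Threshold: power ≥ 0.80 is conventionally adequate.
Power ≈ 0.27 → the study is underpowered (power < 0.80).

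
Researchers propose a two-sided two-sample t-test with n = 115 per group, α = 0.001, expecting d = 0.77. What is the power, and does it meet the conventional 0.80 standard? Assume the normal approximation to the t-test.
Power ≈ 0.99; the study is adequately powered (power ≥ 0.80)

Power calculation (two-sample t-test, normal approximation):
z_β = d · √(n/2) - z_{α/2}
z_β = 0.77 · √(115/2) - 3.291
z_β = 0.77 · 7.583 - 3.291
z_β = 2.548

Power = Φ(z_β) = Φ(2.548) ≈ 0.995

Effect size d = 0.77 is medium by Cohen's convention (0.2/0.5/0.8).

Threshold: power ≥ 0.80 is conventionally adequate.
Power ≈ 0.99 → the study is adequately powered (power ≥ 0.80).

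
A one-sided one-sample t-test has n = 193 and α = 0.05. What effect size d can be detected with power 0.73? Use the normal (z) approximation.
d ≈ 0.16

Minimum detectable effect (one-sample t-test, normal approximation):
d = (z_α + z_β) / √n
d = (1.645 + 0.613) / √193
d = 2.258 / 13.892
d ≈ 0.16

By Cohen's convention (0.2 small / 0.5 medium / 0.8 large): very small effect.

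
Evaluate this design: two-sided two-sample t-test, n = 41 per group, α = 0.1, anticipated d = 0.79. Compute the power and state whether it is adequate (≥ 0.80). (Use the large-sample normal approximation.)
Power ≈ 0.97; the study is adequately powered (power ≥ 0.80)

Power calculation (two-sample t-test, normal approximation):
z_β = d · √(n/2) - z_{α/2}
z_β = 0.79 · √(41/2) - 1.645
z_β = 0.79 · 4.528 - 1.645
z_β = 1.932

Power = Φ(z_β) = Φ(1.932) ≈ 0.973

Effect size d = 0.79 is medium by Cohen's convention (0.2/0.5/0.8).

Threshold: power ≥ 0.80 is conventionally adequate.
Power ≈ 0.97 → the study is adequately powered (power ≥ 0.80).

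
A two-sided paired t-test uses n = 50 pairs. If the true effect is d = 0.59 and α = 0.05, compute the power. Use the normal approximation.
Power ≈ 0.99

Power calculation (paired t-test, normal approximation):
z_β = d · √n - z_{α/2}
z_β = 0.59 · √50 - 1.960
z_β = 0.59 · 7.071 - 1.960
z_β = 2.212

Power = Φ(z_β) = Φ(2.212) ≈ 0.987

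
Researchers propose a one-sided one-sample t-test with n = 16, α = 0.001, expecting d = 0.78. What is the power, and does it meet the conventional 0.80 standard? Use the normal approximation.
Power ≈ 0.51; the study is underpowered (power < 0.80)

Power calculation (one-sample t-test, normal approximation):
z_β = d · √n - z_α
z_β = 0.78 · √16 - 3.090
z_β = 0.78 · 4.000 - 3.090
z_β = 0.030

Power = Φ(z_β) = Φ(0.030) ≈ 0.512

Effect size d = 0.78 is medium by Cohen's convention (0.2/0.5/0.8).

Threshold: power ≥ 0.80 is conventionally adequate.
Power ≈ 0.51 → the study is underpowered (power < 0.80).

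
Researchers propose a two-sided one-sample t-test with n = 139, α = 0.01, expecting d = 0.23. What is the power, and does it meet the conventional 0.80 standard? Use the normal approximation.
Power ≈ 0.55; the study is underpowered (power < 0.80)

Power calculation (one-sample t-test, normal approximation):
z_β = d · √n - z_{α/2}
z_β = 0.23 · √139 - 2.576
z_β = 0.23 · 11.790 - 2.576
z_β = 0.136

Power = Φ(z_β) = Φ(0.136) ≈ 0.554

Effect size d = 0.23 is small by Cohen's convention (0.2/0.5/0.8).

Threshold: power ≥ 0.80 is conventionally adequate.
Power ≈ 0.55 → the study is underpowered (power < 0.80).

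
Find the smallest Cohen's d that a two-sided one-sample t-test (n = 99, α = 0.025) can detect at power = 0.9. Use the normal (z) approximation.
d ≈ 0.35

Minimum detectable effect (one-sample t-test, normal approximation):
d = (z_{α/2} + z_β) / √n
d = (2.241 + 1.282) / √99
d = 3.523 / 9.950
d ≈ 0.35

By Cohen's convention (0.2 small / 0.5 medium / 0.8 large): small effect.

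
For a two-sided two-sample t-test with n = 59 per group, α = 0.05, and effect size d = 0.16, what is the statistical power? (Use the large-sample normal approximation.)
Power ≈ 0.14

Power calculation (two-sample t-test, normal approximation):
z_β = d · √(n/2) - z_{α/2}
z_β = 0.16 · √(59/2) - 1.960
z_β = 0.16 · 5.431 - 1.960
z_β = -1.091

Power = Φ(z_β) = Φ(-1.091) ≈ 0.138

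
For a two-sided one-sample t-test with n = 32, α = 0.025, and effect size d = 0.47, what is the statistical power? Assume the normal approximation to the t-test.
Power ≈ 0.66

Power calculation (one-sample t-test, normal approximation):
z_β = d · √n - z_{α/2}
z_β = 0.47 · √32 - 2.241
z_β = 0.47 · 5.657 - 2.241
z_β = 0.417

Power = Φ(z_β) = Φ(0.417) ≈ 0.662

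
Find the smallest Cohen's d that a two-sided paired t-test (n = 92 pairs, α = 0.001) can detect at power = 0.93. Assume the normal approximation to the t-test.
d ≈ 0.50

Minimum detectable effect (paired t-test, normal approximation):
d = (z_{α/2} + z_β) / √n
d = (3.291 + 1.476) / √92
d = 4.766 / 9.592
d ≈ 0.50

By Cohen's convention (0.2 small / 0.5 medium / 0.8 large): medium effect.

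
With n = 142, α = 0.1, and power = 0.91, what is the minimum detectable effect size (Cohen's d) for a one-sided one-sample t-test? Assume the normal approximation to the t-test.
d ≈ 0.22

Minimum detectable effect (one-sample t-test, normal approximation):
d = (z_α + z_β) / √n
d = (1.282 + 1.341) / √142
d = 2.622 / 11.916
d ≈ 0.22

By Cohen's convention (0.2 small / 0.5 medium / 0.8 large): small effect.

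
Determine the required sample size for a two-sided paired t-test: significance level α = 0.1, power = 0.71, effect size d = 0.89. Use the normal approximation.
n = 7 pairs

Sample size formula (paired t-test, normal approximation):
n = ((z_{α/2} + z_β) / d)²

z_{α/2} = 1.645 (for α = 0.1, two-sided)
z_β = 0.553 (for power = 0.71)
d = 0.89

n = ((1.645 + 0.553) / 0.89)²
n = (2.470)²
n ≈ 6.10
Round up to the next whole number: n = 7 pairs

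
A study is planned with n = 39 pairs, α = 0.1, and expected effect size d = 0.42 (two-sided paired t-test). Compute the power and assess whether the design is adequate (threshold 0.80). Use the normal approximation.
Power ≈ 0.84; the study is adequately powered (power ≥ 0.80)

Power calculation (paired t-test, normal approximation):
z_β = d · √n - z_{α/2}
z_β = 0.42 · √39 - 1.645
z_β = 0.42 · 6.245 - 1.645
z_β = 0.978

Power = Φ(z_β) = Φ(0.978) ≈ 0.836

Effect size d = 0.42 is small by Cohen's convention (0.2/0.5/0.8).

Threshold: power ≥ 0.80 is conventionally adequate.
Power ≈ 0.84 → the study is adequately powered (power ≥ 0.80).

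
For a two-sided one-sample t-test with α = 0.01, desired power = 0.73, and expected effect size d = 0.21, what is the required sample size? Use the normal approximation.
n = 231

Sample size formula (one-sample t-test, normal approximation):
n = ((z_{α/2} + z_β) / d)²

z_{α/2} = 2.576 (for α = 0.01, two-sided)
z_β = 0.613 (for power = 0.73)
d = 0.21

n = ((2.576 + 0.613) / 0.21)²
n = (15.186)²
n ≈ 230.61
Round up to the next whole number: n = 231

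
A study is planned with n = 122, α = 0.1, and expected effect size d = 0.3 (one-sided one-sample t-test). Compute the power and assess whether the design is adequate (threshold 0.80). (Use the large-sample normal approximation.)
Power ≈ 0.98; the study is adequately powered (power ≥ 0.80)

Power calculation (one-sample t-test, normal approximation):
z_β = d · √n - z_α
z_β = 0.3 · √122 - 1.282
z_β = 0.3 · 11.045 - 1.282
z_β = 2.032

Power = Φ(z_β) = Φ(2.032) ≈ 0.979

Effect size d = 0.3 is small by Cohen's convention (0.2/0.5/0.8).

Threshold: power ≥ 0.80 is conventionally adequate.
Power ≈ 0.98 → the study is adequately powered (power ≥ 0.80).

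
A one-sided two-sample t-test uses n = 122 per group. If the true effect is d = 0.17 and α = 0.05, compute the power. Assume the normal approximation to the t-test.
Power ≈ 0.38

Power calculation (two-sample t-test, normal approximation):
z_β = d · √(n/2) - z_α
z_β = 0.17 · √(122/2) - 1.645
z_β = 0.17 · 7.810 - 1.645
z_β = -0.317

Power = Φ(z_β) = Φ(-0.317) ≈ 0.376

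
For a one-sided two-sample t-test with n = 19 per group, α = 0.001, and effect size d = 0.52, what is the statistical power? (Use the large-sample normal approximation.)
Power ≈ 0.07

Power calculation (two-sample t-test, normal approximation):
z_β = d · √(n/2) - z_α
z_β = 0.52 · √(19/2) - 3.090
z_β = 0.52 · 3.082 - 3.090
z_β = -1.487

Power = Φ(z_β) = Φ(-1.487) ≈ 0.068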